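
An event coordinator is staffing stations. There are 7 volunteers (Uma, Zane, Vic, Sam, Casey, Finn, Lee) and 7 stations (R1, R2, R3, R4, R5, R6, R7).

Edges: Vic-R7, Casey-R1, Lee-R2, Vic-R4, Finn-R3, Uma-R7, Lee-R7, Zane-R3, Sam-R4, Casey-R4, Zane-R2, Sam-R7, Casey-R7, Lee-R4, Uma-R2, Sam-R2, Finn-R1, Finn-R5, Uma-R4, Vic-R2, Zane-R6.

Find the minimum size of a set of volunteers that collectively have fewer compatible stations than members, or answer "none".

4

Take S = {Uma, Vic, Sam, Lee}. Its neighbourhood is {R2, R4, R7}, so |N(S)| = 3 < |S| = 4.
Every subset of size less than 4 has at least as many neighbours as members, so 4 is the minimum.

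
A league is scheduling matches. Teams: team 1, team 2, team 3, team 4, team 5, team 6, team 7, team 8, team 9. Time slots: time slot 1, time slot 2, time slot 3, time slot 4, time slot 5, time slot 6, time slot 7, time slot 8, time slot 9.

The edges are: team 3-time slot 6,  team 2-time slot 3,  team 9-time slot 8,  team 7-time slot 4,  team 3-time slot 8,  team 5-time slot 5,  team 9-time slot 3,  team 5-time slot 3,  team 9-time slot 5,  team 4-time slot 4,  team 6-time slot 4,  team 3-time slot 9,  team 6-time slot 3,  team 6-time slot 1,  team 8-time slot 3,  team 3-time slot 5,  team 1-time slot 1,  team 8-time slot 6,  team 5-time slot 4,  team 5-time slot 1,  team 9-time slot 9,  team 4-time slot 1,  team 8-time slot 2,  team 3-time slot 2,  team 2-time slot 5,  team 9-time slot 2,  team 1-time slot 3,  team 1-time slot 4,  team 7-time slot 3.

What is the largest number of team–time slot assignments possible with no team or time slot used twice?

One maximum matching: team 1-time slot 3, team 2-time slot 5, team 3-time slot 9, team 4-time slot 1, team 5-time slot 4, team 8-time slot 2, team 9-time slot 8.
The set {team 1, team 2, team 4, team 5, team 6, team 7} has only 4 neighbours ({time slot 1, time slot 3, time slot 4, time slot 5}), so by Hall's theorem at most 7 of the 9 teams can be matched.

7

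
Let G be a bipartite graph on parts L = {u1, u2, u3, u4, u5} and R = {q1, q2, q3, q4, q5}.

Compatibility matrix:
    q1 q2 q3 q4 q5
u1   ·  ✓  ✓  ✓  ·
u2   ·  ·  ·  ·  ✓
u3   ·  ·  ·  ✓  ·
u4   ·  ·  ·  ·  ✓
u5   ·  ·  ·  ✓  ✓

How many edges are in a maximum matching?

3

For example, pair u1-q2, u2-q5, u3-q4.
The set {u2, u3, u4, u5} has only 2 neighbours ({q4, q5}), so by Hall's theorem at most 3 of the 5 left vertices can be matched.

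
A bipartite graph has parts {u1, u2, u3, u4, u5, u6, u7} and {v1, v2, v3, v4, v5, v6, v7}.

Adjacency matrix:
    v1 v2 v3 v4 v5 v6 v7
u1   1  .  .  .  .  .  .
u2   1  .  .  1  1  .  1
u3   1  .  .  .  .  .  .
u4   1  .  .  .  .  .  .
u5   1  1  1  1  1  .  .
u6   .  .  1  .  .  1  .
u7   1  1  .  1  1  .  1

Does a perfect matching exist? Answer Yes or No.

No

The set {u1, u3, u4} has only 1 neighbour ({v1}), so by Hall's theorem at most 5 of the 7 left vertices can be matched.
Hence no matching covers every left vertex.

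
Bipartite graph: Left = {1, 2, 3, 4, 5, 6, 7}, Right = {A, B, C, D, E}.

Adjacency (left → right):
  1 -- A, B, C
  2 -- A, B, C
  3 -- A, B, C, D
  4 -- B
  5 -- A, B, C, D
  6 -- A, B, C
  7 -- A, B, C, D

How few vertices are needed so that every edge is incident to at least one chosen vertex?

{A, B, C, D} is a vertex cover of size 4: every edge has an endpoint in this set.
No smaller cover exists because 1–A, 2–C, 3–D, 4–B is a matching of size 4, and a cover must include an endpoint of each of these disjoint edges (König's theorem).

4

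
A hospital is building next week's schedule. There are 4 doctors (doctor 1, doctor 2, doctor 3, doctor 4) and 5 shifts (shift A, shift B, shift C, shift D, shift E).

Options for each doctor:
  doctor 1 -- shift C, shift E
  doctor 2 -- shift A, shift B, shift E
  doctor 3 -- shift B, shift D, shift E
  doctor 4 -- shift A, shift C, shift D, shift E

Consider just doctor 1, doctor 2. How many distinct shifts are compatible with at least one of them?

The union of neighbours of {doctor 1, doctor 2} is {shift A, shift B, shift C, shift E}, which has 4 elements.
Since |N(S)| = 4 ≥ |S| = 2, Hall's condition holds for this subset.

4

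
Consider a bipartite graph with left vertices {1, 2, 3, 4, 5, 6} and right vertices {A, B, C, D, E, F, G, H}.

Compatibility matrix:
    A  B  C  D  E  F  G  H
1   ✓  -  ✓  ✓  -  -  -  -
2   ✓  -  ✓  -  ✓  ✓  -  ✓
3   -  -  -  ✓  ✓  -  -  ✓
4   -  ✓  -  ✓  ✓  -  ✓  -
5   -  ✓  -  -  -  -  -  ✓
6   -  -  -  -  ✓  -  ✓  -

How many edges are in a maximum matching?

A valid assignment of size 6: 1-C, 2-A, 3-D, 4-B, 5-H, 6-E.
All 6 left vertices are matched, so no larger matching exists.

6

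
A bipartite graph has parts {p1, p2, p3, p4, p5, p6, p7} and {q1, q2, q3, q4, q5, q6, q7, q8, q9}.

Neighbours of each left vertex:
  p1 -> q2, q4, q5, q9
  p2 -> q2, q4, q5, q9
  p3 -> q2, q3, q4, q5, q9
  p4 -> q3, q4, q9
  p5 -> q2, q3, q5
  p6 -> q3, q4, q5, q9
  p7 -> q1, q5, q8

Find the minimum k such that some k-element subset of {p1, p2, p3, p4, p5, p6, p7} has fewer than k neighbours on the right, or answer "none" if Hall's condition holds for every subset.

6

Take S = {p1, p2, p3, p4, p5, p6}. Its neighbourhood is {q2, q3, q4, q5, q9}, so |N(S)| = 5 < |S| = 6.
Every subset of size less than 6 has at least as many neighbours as members, so 6 is the minimum.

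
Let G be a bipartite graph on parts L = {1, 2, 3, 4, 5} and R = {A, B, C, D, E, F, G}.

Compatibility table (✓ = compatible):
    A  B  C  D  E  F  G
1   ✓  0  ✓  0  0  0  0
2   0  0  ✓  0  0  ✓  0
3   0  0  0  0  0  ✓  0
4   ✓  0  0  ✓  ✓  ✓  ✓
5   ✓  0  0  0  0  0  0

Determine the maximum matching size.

A valid assignment of size 4: 1–A, 2–C, 3–F, 4–G.
The set {1, 2, 3, 5} has only 3 neighbours ({A, C, F}), so by Hall's theorem at most 4 of the 5 left vertices can be matched.

4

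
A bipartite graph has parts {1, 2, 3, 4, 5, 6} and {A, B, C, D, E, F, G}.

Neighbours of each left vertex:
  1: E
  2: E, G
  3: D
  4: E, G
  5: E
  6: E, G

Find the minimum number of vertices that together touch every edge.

3

The 3 edges 1–E, 2–G, 3–D form a matching, so any vertex cover needs at least 3 vertices (one per matched edge).
Conversely {3, E, G} meets every edge and has exactly 3 vertices, so 3 is optimal.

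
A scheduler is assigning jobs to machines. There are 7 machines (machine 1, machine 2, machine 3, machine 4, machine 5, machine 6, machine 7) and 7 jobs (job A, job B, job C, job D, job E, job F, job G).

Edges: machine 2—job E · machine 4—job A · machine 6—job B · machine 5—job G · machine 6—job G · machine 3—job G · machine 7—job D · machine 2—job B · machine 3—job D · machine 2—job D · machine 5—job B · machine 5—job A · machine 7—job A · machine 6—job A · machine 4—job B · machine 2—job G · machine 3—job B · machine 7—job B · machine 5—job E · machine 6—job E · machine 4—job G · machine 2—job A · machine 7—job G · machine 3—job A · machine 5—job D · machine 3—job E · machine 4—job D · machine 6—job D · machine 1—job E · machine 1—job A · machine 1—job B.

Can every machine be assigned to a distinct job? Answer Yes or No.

No

The set {machine 1, machine 2, machine 3, machine 4, machine 5, machine 6, machine 7} has only 5 neighbours ({job A, job B, job D, job E, job G}), so by Hall's theorem at most 5 of the 7 machines can be matched.
Hence no matching covers every machine.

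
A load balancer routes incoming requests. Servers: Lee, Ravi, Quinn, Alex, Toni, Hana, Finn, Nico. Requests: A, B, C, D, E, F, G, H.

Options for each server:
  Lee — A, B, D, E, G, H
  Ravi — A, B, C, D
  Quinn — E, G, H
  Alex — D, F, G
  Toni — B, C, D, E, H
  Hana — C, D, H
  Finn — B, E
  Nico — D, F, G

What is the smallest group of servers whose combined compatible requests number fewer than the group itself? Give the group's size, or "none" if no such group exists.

A matching saturating every server exists, for instance Lee→A, Ravi→B, Quinn→G, Alex→D, Toni→H, Hana→C, Finn→E, Nico→F.
By Hall's marriage theorem, this means |N(S)| ≥ |S| for every subset S, so no violating subset exists.

none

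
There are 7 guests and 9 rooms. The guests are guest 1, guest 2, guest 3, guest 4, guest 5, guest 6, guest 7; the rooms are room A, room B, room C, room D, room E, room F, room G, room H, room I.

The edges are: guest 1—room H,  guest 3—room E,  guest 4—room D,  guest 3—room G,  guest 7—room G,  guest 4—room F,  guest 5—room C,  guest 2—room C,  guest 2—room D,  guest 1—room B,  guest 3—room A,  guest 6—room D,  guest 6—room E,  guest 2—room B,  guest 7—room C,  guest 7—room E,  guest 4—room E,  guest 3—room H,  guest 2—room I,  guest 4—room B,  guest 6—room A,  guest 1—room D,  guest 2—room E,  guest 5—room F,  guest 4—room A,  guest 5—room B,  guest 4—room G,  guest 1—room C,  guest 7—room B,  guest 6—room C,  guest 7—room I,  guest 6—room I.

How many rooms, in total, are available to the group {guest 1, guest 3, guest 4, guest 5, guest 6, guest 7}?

9

The union of neighbours of {guest 1, guest 3, guest 4, guest 5, guest 6, guest 7} is {room A, room B, room C, room D, room E, room F, room G, room H, room I}, which has 9 elements.
Since |N(S)| = 9 ≥ |S| = 6, Hall's condition holds for this subset.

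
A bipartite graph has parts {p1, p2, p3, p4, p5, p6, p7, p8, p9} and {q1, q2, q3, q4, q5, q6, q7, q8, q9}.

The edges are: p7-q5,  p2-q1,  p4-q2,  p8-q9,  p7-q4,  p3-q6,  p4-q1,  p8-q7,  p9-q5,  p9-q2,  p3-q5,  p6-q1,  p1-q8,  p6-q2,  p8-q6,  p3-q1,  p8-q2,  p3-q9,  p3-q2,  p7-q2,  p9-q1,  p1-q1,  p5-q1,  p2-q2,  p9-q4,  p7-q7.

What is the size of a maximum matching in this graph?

For example, pair p1-q8, p2-q1, p3-q9, p4-q2, p7-q5, p8-q7, p9-q4.
The set {p2, p4, p5, p6} has only 2 neighbours ({q1, q2}), so by Hall's theorem at most 7 of the 9 left vertices can be matched.

7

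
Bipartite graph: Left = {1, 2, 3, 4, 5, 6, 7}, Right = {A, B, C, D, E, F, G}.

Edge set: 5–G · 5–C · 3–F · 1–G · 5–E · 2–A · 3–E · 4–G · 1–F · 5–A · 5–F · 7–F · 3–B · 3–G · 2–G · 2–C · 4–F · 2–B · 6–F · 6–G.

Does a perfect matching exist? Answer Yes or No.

No

The set {1, 4, 6, 7} has only 2 neighbours ({F, G}), so by Hall's theorem at most 5 of the 7 left vertices can be matched.
Hence no matching covers every left vertex.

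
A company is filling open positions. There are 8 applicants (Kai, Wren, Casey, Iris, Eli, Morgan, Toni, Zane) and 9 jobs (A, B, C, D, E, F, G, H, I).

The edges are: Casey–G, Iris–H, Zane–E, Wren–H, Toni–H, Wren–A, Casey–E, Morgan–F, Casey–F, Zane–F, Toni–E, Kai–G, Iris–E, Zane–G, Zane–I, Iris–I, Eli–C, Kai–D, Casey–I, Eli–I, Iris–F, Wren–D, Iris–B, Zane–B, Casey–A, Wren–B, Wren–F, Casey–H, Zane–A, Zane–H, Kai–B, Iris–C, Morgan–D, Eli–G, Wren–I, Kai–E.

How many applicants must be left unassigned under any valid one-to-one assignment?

One maximum matching: Kai→D, Wren→H, Casey→A, Iris→B, Eli→C, Morgan→F, Toni→E, Zane→G.
All 8 applicants are matched, so no larger matching exists.
That matches 8 of the 8, leaving 0 unmatched; no matching can do better.

0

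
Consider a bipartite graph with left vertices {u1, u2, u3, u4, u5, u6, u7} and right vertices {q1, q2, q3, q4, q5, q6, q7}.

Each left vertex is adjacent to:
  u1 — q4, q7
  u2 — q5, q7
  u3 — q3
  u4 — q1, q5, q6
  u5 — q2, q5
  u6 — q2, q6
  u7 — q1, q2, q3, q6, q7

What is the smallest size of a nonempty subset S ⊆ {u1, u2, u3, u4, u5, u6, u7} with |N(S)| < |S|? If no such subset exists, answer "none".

A matching saturating every left vertex exists, for instance u1→q4, u2→q7, u3→q3, u4→q1, u5→q5, u6→q2, u7→q6.
By Hall's marriage theorem, this means |N(S)| ≥ |S| for every subset S, so no violating subset exists.

none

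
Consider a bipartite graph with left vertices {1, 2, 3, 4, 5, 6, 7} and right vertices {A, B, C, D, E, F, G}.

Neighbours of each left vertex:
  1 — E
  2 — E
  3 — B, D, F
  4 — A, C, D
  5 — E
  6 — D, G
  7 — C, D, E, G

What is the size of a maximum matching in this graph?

A valid assignment of size 5: 1-E, 3-B, 4-D, 6-G, 7-C.
The set {1, 2, 5} has only 1 neighbour ({E}), so by Hall's theorem at most 5 of the 7 left vertices can be matched.

5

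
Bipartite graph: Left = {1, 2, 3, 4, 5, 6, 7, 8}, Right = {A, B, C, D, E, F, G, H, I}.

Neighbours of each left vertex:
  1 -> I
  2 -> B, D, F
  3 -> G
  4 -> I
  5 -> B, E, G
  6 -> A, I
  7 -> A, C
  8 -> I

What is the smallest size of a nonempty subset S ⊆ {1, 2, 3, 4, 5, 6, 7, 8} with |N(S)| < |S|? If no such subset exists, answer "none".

Take S = {1, 4}. Its neighbourhood is {I}, so |N(S)| = 1 < |S| = 2.
No single vertex violates Hall's condition since each has at least one neighbour, so 2 is the minimum.

2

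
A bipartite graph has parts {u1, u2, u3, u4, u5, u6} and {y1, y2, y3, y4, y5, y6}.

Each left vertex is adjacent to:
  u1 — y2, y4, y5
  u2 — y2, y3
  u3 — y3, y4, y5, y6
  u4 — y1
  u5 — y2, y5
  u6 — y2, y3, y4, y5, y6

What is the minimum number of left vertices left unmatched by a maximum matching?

A valid assignment of size 6: u1-y5, u2-y3, u3-y4, u4-y1, u5-y2, u6-y6.
All 6 left vertices are matched, so no larger matching exists.
That matches 6 of the 6, leaving 0 unmatched; no matching can do better.

0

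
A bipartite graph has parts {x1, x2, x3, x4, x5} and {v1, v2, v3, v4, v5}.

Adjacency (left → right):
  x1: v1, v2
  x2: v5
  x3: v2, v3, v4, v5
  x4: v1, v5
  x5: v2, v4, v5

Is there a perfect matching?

For example, pair x1→v2, x2→v5, x3→v3, x4→v1, x5→v4.
All 5 left vertices are covered.

Yes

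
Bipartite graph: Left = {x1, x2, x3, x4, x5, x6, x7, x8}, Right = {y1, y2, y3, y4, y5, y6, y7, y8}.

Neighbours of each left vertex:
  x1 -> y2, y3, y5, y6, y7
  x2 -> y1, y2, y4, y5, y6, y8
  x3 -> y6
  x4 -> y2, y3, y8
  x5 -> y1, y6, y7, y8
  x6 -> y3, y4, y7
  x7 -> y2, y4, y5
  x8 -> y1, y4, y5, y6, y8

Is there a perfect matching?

A valid assignment of size 8: x1→y3, x2→y2, x3→y6, x4→y8, x5→y7, x6→y4, x7→y5, x8→y1.
Every left vertex is matched, so this is a perfect matching.

Yes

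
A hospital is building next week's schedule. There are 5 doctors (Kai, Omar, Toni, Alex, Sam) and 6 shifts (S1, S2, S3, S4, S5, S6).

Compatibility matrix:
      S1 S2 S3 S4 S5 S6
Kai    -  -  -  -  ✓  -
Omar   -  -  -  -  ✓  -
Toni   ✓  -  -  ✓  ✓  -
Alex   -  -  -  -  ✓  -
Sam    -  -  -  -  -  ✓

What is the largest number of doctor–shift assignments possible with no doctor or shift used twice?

For example, pair Kai→S5, Toni→S4, Sam→S6.
The set {Kai, Omar, Alex} has only 1 neighbour ({S5}), so by Hall's theorem at most 3 of the 5 doctors can be matched.

3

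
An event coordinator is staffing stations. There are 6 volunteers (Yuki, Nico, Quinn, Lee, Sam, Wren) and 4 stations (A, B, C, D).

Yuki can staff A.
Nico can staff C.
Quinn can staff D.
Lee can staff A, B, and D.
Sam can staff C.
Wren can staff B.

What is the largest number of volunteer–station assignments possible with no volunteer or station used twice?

4

A valid assignment of size 4: Yuki→A, Nico→C, Quinn→D, Lee→B.
The set {Yuki, Nico, Quinn, Lee, Sam, Wren} has only 4 neighbours ({A, B, C, D}), so by Hall's theorem at most 4 of the 6 volunteers can be matched.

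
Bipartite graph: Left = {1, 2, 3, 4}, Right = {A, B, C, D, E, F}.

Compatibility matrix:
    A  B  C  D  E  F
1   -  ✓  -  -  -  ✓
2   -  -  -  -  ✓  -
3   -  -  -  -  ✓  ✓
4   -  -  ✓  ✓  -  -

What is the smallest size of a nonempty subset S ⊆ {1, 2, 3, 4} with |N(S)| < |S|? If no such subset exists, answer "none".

none

A matching saturating every left vertex exists, for instance 1→B, 2→E, 3→F, 4→C.
By Hall's marriage theorem, this means |N(S)| ≥ |S| for every subset S, so no violating subset exists.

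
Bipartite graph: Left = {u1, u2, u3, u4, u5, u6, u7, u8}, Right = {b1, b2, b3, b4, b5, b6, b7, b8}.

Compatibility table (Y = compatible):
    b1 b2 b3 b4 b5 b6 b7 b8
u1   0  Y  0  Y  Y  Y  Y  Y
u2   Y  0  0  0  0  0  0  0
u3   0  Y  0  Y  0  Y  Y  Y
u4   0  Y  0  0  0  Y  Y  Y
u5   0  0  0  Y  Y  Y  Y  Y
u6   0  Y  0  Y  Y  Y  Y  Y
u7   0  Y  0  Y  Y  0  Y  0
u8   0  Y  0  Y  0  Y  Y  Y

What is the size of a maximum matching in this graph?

7

One maximum matching: u1→b4, u2→b1, u3→b2, u4→b8, u5→b7, u6→b6, u7→b5.
The set {u1, u3, u4, u5, u6, u7, u8} has only 6 neighbours ({b2, b4, b5, b6, b7, b8}), so by Hall's theorem at most 7 of the 8 left vertices can be matched.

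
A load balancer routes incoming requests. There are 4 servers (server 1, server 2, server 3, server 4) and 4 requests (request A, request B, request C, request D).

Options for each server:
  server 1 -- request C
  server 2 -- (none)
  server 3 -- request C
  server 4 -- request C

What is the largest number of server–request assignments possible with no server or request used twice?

A valid assignment of size 1: server 1→request C.
The set {server 1, server 2, server 3, server 4} has only 1 neighbour ({request C}), so by Hall's theorem at most 1 of the 4 servers can be matched.

1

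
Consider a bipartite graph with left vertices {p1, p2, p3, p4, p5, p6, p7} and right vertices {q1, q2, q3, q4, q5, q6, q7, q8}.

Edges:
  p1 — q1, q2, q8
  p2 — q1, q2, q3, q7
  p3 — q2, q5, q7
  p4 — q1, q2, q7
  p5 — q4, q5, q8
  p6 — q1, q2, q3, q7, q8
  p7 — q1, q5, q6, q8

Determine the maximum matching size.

7

For example, pair p1→q2, p2→q3, p3→q5, p4→q7, p5→q4, p6→q1, p7→q8.
All 7 left vertices are matched, so no larger matching exists.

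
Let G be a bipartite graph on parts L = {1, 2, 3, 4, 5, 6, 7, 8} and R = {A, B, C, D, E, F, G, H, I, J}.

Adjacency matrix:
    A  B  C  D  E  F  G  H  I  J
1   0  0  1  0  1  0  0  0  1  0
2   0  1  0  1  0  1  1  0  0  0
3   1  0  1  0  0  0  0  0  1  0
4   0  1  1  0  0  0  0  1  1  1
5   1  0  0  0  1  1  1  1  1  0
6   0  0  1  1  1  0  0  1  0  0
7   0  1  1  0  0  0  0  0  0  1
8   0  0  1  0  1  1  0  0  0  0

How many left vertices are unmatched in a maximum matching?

One maximum matching: 1–I, 2–F, 3–A, 4–J, 5–G, 6–C, 7–B, 8–E.
This saturates every left vertex, so 8 is the maximum.
That matches 8 of the 8, leaving 0 unmatched; no matching can do better.

0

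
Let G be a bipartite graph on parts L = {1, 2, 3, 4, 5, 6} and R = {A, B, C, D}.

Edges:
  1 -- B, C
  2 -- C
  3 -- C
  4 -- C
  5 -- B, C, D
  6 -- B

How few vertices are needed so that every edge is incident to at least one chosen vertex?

3

{5, B, C} is a vertex cover of size 3: every edge has an endpoint in this set.
No smaller cover exists because 1–B, 2–C, 5–D is a matching of size 3, and a cover must include an endpoint of each of these disjoint edges (König's theorem).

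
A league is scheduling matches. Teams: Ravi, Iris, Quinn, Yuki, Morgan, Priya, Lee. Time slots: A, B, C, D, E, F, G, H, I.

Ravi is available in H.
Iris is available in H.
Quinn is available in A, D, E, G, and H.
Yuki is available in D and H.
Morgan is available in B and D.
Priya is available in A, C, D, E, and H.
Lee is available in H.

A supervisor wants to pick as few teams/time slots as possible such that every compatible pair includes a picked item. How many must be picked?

5

The 5 edges Ravi–H, Quinn–G, Yuki–D, Morgan–B, Priya–A form a matching, so any vertex cover needs at least 5 vertices (one per matched edge).
Conversely {Quinn, Yuki, Morgan, Priya, H} meets every edge and has exactly 5 vertices, so 5 is optimal.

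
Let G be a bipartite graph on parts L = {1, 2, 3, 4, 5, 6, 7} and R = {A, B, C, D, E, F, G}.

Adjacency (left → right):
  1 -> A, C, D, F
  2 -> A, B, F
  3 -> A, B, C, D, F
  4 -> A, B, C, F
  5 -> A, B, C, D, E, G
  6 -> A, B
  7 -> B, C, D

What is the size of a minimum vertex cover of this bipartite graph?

6

The 6 edges 1–C, 2–A, 3–D, 4–F, 5–G, 6–B form a matching, so any vertex cover needs at least 6 vertices (one per matched edge).
Conversely {5, A, B, C, D, F} meets every edge and has exactly 6 vertices, so 6 is optimal.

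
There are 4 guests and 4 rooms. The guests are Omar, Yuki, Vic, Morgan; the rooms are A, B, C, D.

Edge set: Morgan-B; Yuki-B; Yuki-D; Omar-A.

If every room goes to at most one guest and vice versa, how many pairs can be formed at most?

One maximum matching: Omar–A, Yuki–D, Morgan–B.
The set {Vic} has only 0 neighbours (∅), so by Hall's theorem at most 3 of the 4 guests can be matched.

3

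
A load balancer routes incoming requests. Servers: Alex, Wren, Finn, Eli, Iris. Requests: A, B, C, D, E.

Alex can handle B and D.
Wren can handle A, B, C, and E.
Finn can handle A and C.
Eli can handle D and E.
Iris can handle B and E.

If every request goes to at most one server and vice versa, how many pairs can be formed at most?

One maximum matching: Alex-D, Wren-C, Finn-A, Eli-E, Iris-B.
This saturates every server, so 5 is the maximum.

5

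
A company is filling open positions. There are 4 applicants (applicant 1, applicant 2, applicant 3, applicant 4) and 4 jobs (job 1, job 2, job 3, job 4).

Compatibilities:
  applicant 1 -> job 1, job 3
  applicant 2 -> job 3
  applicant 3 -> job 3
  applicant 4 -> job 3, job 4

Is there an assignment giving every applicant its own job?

No

The set {applicant 2, applicant 3} has only 1 neighbour ({job 3}), so by Hall's theorem at most 3 of the 4 applicants can be matched.
Hence no matching covers every applicant.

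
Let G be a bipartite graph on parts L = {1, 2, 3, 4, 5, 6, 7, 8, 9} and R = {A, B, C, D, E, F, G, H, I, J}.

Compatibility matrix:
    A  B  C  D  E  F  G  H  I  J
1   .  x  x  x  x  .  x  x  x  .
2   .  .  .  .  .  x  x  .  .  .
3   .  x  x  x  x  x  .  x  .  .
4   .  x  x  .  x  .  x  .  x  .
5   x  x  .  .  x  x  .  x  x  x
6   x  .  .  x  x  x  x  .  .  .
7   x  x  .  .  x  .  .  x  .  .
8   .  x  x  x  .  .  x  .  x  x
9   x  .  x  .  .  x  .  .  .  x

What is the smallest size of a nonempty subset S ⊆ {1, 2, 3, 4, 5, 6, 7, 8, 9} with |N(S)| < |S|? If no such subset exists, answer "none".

A matching saturating every left vertex exists, for instance 1→I, 2→F, 3→D, 4→B, 5→E, 6→A, 7→H, 8→G, 9→J.
By Hall's marriage theorem, this means |N(S)| ≥ |S| for every subset S, so no violating subset exists.

none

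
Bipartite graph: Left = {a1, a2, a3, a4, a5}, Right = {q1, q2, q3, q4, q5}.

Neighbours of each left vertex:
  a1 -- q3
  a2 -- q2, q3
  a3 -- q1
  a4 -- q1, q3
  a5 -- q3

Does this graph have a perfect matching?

The set {a1, a3, a4, a5} has only 2 neighbours ({q1, q3}), so by Hall's theorem at most 3 of the 5 left vertices can be matched.
Hence no matching covers every left vertex.

No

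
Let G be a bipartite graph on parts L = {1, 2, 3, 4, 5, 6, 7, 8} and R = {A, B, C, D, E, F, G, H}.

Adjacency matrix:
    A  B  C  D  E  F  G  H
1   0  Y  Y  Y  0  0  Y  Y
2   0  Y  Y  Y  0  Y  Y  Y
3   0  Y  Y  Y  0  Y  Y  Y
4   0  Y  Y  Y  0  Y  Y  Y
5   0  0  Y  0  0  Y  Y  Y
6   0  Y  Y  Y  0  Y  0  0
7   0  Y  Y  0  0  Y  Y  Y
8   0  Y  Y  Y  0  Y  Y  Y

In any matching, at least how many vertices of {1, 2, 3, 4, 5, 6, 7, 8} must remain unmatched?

One maximum matching: 1–D, 2–G, 3–F, 4–H, 5–C, 6–B.
The set {1, 2, 3, 4, 5, 6, 7, 8} has only 6 neighbours ({B, C, D, F, G, H}), so by Hall's theorem at most 6 of the 8 left vertices can be matched.
That matches 6 of the 8, leaving 2 unmatched; no matching can do better.

2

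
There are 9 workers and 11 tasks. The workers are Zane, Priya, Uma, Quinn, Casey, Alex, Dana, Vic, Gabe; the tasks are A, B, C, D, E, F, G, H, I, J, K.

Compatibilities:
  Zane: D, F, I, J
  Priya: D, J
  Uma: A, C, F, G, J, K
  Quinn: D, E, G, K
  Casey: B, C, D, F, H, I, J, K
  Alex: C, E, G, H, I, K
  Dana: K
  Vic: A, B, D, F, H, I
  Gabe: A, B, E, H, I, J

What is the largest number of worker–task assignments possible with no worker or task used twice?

One maximum matching: Zane–F, Priya–D, Uma–A, Quinn–E, Casey–H, Alex–G, Dana–K, Vic–B, Gabe–J.
All 9 workers are matched, so no larger matching exists.

9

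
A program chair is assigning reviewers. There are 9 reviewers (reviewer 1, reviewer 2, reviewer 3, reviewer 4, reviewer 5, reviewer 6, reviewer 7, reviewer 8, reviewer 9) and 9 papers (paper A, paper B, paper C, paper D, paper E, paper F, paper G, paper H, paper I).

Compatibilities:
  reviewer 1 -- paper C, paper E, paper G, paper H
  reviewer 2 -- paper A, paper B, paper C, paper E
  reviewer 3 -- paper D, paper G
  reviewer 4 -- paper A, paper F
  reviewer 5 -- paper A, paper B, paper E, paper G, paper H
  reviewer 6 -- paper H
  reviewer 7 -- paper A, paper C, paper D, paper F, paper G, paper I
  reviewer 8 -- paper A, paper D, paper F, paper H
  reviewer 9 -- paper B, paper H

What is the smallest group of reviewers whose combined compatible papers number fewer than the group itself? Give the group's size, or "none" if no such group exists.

A matching saturating every reviewer exists, for instance reviewer 1→paper E, reviewer 2→paper C, reviewer 3→paper D, reviewer 4→paper A, reviewer 5→paper G, reviewer 6→paper H, reviewer 7→paper I, reviewer 8→paper F, reviewer 9→paper B.
By Hall's marriage theorem, this means |N(S)| ≥ |S| for every subset S, so no violating subset exists.

none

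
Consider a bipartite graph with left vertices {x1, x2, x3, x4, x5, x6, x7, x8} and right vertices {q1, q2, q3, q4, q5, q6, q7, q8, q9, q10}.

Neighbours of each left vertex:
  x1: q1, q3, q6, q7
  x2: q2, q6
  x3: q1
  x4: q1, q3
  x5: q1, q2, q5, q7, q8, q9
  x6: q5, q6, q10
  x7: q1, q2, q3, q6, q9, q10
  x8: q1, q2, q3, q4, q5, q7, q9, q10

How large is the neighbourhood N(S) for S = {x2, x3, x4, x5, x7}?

The union of neighbours of {x2, x3, x4, x5, x7} is {q1, q2, q3, q5, q6, q7, q8, q9, q10}, which has 9 elements.
Since |N(S)| = 9 ≥ |S| = 5, Hall's condition holds for this subset.

9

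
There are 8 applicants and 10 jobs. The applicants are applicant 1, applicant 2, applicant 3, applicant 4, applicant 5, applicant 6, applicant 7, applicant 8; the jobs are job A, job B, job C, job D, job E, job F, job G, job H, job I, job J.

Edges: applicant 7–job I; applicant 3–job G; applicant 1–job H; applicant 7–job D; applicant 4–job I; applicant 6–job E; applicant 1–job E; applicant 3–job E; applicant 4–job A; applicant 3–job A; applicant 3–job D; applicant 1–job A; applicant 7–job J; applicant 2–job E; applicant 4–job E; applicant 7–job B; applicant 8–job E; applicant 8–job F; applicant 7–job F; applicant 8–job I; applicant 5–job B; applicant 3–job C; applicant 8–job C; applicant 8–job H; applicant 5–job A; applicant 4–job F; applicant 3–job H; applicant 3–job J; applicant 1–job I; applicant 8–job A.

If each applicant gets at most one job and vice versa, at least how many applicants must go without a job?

1

One maximum matching: applicant 1–job H, applicant 2–job E, applicant 3–job D, applicant 4–job A, applicant 5–job B, applicant 7–job J, applicant 8–job F.
The set {applicant 2, applicant 6} has only 1 neighbour ({job E}), so by Hall's theorem at most 7 of the 8 applicants can be matched.
That matches 7 of the 8, leaving 1 unmatched; no matching can do better.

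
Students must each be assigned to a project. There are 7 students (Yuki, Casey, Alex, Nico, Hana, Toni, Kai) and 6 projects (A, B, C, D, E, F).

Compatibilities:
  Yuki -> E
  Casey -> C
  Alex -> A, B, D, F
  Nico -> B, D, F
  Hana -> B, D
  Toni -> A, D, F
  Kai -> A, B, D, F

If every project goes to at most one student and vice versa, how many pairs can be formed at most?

A valid assignment of size 6: Yuki–E, Casey–C, Alex–A, Nico–B, Hana–D, Toni–F.
The set {Alex, Nico, Hana, Toni, Kai} has only 4 neighbours ({A, B, D, F}), so by Hall's theorem at most 6 of the 7 students can be matched.

6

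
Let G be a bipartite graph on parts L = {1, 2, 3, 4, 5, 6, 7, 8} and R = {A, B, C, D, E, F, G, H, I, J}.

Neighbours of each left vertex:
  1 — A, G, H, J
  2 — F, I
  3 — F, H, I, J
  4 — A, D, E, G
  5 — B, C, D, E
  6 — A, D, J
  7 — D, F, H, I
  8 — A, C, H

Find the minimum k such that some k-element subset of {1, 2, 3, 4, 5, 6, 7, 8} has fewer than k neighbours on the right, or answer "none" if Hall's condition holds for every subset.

none

A matching saturating every left vertex exists, for instance 1→G, 2→I, 3→H, 4→E, 5→B, 6→J, 7→F, 8→C.
By Hall's marriage theorem, this means |N(S)| ≥ |S| for every subset S, so no violating subset exists.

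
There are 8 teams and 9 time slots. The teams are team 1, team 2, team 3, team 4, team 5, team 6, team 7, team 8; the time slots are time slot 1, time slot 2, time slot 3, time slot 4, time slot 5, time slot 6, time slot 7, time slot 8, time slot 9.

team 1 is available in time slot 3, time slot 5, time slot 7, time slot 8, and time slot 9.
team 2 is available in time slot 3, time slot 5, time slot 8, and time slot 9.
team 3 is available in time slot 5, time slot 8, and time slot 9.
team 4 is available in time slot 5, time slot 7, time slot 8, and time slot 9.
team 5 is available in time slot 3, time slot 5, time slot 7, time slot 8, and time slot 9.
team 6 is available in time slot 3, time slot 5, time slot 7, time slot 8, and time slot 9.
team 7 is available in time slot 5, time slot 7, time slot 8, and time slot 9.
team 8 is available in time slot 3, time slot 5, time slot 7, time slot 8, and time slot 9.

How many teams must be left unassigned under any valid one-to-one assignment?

3

For example, pair team 1–time slot 5, team 2–time slot 3, team 3–time slot 9, team 4–time slot 7, team 5–time slot 8.
The set {team 1, team 2, team 3, team 4, team 5, team 6, team 7, team 8} has only 5 neighbours ({time slot 3, time slot 5, time slot 7, time slot 8, time slot 9}), so by Hall's theorem at most 5 of the 8 teams can be matched.
That matches 5 of the 8, leaving 3 unmatched; no matching can do better.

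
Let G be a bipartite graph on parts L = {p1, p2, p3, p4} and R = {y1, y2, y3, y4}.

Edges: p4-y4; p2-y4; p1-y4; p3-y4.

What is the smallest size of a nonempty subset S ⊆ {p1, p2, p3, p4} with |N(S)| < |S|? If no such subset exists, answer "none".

2

Take S = {p1, p2}. Its neighbourhood is {y4}, so |N(S)| = 1 < |S| = 2.
No single vertex violates Hall's condition since each has at least one neighbour, so 2 is the minimum.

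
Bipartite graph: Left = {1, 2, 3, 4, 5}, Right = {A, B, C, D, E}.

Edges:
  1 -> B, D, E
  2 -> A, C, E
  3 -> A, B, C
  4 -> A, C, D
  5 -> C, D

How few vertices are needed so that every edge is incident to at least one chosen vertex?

5

{1, 2, 3, 4, 5} is a vertex cover of size 5: every edge has an endpoint in this set.
No smaller cover exists because 1–B, 2–E, 3–A, 4–D, 5–C is a matching of size 5, and a cover must include an endpoint of each of these disjoint edges (König's theorem).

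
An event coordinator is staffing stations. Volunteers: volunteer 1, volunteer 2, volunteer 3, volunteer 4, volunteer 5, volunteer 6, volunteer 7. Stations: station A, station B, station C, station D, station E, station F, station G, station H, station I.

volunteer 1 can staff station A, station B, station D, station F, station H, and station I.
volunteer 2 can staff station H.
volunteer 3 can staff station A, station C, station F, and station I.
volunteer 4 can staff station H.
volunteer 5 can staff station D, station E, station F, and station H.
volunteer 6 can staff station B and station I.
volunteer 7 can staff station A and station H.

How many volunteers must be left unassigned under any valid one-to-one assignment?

1

For example, pair volunteer 1→station I, volunteer 2→station H, volunteer 3→station C, volunteer 5→station F, volunteer 6→station B, volunteer 7→station A.
The set {volunteer 2, volunteer 4} has only 1 neighbour ({station H}), so by Hall's theorem at most 6 of the 7 volunteers can be matched.
That matches 6 of the 7, leaving 1 unmatched; no matching can do better.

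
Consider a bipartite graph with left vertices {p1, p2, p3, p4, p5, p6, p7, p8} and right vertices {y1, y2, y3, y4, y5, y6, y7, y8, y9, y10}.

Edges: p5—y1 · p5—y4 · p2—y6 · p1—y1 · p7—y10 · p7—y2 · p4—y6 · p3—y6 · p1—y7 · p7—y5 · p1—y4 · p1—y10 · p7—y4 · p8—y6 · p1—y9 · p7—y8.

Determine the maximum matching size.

4

For example, pair p1→y7, p2→y6, p5→y1, p7→y4.
The set {p2, p3, p4, p6, p8} has only 1 neighbour ({y6}), so by Hall's theorem at most 4 of the 8 left vertices can be matched.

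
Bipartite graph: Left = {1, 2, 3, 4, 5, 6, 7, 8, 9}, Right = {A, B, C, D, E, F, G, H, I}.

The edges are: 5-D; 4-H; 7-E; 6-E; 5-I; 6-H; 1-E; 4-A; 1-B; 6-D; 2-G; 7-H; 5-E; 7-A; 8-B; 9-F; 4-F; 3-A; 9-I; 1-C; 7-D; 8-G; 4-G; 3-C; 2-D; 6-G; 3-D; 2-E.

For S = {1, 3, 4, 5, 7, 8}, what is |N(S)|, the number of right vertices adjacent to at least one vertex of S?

9

The union of neighbours of {1, 3, 4, 5, 7, 8} is {A, B, C, D, E, F, G, H, I}, which has 9 elements.
Since |N(S)| = 9 ≥ |S| = 6, Hall's condition holds for this subset.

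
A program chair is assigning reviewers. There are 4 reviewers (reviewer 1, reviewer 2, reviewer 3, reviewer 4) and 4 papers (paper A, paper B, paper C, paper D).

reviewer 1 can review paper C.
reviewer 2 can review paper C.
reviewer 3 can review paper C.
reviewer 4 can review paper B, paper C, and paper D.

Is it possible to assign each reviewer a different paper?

The set {reviewer 1, reviewer 2, reviewer 3} has only 1 neighbour ({paper C}), so by Hall's theorem at most 2 of the 4 reviewers can be matched.
Hence no matching covers every reviewer.

No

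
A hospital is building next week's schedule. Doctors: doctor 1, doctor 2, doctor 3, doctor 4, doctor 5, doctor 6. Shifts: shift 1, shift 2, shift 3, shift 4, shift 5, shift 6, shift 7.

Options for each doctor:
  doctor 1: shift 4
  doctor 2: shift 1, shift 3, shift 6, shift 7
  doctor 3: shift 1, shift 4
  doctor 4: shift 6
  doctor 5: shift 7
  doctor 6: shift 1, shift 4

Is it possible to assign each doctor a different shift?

The set {doctor 1, doctor 3, doctor 6} has only 2 neighbours ({shift 1, shift 4}), so by Hall's theorem at most 5 of the 6 doctors can be matched.
Hence no matching covers every doctor.

No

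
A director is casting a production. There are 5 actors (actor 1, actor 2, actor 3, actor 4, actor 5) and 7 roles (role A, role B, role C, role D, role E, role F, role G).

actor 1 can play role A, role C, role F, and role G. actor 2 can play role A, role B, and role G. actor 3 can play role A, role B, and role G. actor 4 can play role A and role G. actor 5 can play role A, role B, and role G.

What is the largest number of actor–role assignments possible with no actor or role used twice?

4

For example, pair actor 1–role F, actor 2–role B, actor 3–role A, actor 4–role G.
The set {actor 2, actor 3, actor 4, actor 5} has only 3 neighbours ({role A, role B, role G}), so by Hall's theorem at most 4 of the 5 actors can be matched.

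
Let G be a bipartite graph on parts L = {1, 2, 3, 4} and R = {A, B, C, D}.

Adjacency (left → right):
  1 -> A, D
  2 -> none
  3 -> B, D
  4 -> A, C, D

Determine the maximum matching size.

3

For example, pair 1→D, 3→B, 4→C.
The set {2} has only 0 neighbours (∅), so by Hall's theorem at most 3 of the 4 left vertices can be matched.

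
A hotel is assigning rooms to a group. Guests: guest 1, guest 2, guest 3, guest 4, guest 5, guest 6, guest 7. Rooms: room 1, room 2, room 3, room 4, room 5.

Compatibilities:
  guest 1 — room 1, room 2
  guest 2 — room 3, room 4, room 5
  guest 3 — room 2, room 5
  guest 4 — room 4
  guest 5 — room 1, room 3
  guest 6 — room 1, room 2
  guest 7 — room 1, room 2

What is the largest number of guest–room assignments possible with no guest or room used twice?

5

For example, pair guest 1→room 1, guest 2→room 5, guest 3→room 2, guest 4→room 4, guest 5→room 3.
The set {guest 1, guest 2, guest 3, guest 4, guest 5, guest 6, guest 7} has only 5 neighbours ({room 1, room 2, room 3, room 4, room 5}), so by Hall's theorem at most 5 of the 7 guests can be matched.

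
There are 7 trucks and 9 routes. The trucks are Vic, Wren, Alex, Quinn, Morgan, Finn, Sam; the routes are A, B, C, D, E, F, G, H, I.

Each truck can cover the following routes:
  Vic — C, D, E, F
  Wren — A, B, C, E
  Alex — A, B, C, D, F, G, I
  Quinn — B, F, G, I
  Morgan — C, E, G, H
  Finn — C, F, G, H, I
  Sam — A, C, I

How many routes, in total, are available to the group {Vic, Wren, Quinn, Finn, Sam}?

The union of neighbours of {Vic, Wren, Quinn, Finn, Sam} is {A, B, C, D, E, F, G, H, I}, which has 9 elements.
Since |N(S)| = 9 ≥ |S| = 5, Hall's condition holds for this subset.

9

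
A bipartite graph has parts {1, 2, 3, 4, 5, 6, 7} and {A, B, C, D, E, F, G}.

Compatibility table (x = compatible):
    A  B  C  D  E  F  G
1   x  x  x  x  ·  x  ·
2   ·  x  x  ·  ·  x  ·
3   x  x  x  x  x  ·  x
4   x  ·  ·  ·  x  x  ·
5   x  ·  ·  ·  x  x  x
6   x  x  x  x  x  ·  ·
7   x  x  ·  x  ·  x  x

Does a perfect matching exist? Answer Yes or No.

For example, pair 1–A, 2–B, 3–C, 4–F, 5–E, 6–D, 7–G.
All 7 left vertices are covered.

Yes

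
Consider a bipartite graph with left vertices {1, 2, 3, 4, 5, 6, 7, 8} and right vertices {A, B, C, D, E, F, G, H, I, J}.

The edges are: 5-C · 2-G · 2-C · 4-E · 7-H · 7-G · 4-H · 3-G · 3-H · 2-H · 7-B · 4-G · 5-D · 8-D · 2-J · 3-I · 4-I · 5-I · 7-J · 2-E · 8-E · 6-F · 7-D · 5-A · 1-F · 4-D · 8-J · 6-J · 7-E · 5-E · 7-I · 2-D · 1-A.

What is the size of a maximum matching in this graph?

A valid assignment of size 8: 1-F, 2-D, 3-I, 4-H, 5-A, 6-J, 7-G, 8-E.
This saturates every left vertex, so 8 is the maximum.

8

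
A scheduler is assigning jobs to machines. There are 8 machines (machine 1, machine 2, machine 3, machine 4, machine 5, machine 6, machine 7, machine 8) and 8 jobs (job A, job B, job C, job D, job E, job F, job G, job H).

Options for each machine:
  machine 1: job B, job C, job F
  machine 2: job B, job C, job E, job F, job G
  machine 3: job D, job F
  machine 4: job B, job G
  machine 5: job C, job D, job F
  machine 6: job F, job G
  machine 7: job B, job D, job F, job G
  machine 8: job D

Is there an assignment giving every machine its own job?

No

The set {machine 1, machine 3, machine 4, machine 5, machine 6, machine 7, machine 8} has only 5 neighbours ({job B, job C, job D, job F, job G}), so by Hall's theorem at most 6 of the 8 machines can be matched.
Hence no matching covers every machine.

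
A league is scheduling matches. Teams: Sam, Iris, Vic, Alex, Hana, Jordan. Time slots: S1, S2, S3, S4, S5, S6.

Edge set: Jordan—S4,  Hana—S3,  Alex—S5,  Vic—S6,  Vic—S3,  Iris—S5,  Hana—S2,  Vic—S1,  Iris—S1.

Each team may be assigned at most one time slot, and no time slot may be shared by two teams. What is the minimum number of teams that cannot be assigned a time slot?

A valid assignment of size 5: Iris→S1, Vic→S6, Alex→S5, Hana→S2, Jordan→S4.
The set {Sam} has only 0 neighbours (∅), so by Hall's theorem at most 5 of the 6 teams can be matched.
That matches 5 of the 6, leaving 1 unmatched; no matching can do better.

1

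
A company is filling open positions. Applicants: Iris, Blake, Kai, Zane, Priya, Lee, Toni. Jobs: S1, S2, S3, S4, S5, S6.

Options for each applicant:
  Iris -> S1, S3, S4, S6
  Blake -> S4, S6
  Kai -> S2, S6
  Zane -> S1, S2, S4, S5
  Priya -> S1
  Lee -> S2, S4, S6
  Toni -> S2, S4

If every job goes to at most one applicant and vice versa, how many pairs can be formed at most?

A valid assignment of size 6: Iris→S3, Blake→S4, Kai→S6, Zane→S5, Priya→S1, Lee→S2.
The set {Blake, Kai, Lee, Toni} has only 3 neighbours ({S2, S4, S6}), so by Hall's theorem at most 6 of the 7 applicants can be matched.

6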